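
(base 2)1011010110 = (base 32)MM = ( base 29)P1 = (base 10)726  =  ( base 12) 506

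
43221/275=43221/275 = 157.17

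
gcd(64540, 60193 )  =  7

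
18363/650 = 28 + 163/650 = 28.25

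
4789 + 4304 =9093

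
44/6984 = 11/1746 = 0.01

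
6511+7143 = 13654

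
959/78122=959/78122 = 0.01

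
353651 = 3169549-2815898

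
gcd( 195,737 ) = 1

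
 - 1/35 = - 1/35 = - 0.03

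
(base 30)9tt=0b10001100100111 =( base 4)2030213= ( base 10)8999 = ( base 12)525B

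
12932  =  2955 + 9977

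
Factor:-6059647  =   - 11^1*137^1*4021^1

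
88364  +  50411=138775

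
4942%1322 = 976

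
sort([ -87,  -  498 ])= [ - 498, - 87 ]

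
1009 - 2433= - 1424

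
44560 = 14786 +29774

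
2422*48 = 116256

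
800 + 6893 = 7693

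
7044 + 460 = 7504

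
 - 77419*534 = -41341746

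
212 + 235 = 447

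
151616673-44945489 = 106671184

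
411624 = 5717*72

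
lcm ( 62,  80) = 2480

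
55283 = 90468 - 35185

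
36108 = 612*59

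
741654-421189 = 320465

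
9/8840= 9/8840 = 0.00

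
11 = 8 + 3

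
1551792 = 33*47024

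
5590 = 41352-35762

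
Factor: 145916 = 2^2*36479^1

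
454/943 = 454/943 = 0.48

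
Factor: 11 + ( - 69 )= - 58 = - 2^1*29^1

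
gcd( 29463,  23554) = 1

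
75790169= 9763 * 7763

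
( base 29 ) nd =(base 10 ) 680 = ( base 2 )1010101000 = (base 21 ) 1b8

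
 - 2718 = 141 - 2859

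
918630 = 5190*177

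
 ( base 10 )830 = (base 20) 21a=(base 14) 434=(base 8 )1476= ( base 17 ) 2ee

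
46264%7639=430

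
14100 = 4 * 3525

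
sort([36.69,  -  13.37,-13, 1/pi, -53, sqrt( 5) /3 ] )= [ - 53, - 13.37, - 13,1/pi, sqrt(5)/3, 36.69]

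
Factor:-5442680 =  - 2^3*5^1*136067^1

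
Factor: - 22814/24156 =- 17/18  =  -2^(-1 )*3^( -2) *17^1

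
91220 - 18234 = 72986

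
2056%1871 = 185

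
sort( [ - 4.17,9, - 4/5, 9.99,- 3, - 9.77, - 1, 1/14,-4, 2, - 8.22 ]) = [-9.77, - 8.22,-4.17, - 4,-3, - 1,-4/5, 1/14, 2, 9, 9.99 ]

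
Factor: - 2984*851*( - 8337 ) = 21170844408 = 2^3*3^1*7^1*23^1*37^1  *373^1*397^1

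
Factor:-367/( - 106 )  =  2^ ( - 1 ) * 53^( -1)*367^1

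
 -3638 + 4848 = 1210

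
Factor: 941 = 941^1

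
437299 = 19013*23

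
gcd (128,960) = 64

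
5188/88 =58 + 21/22 = 58.95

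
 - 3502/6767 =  - 3502/6767 = - 0.52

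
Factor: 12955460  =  2^2*5^1 * 7^1 *29^1*3191^1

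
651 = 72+579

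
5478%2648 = 182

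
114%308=114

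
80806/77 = 1049  +  3/7  =  1049.43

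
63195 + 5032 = 68227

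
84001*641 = 53844641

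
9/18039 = 3/6013= 0.00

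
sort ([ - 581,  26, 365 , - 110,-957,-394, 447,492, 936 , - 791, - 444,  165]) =[ - 957, - 791, - 581, - 444,  -  394,-110, 26,165,365,447, 492 , 936]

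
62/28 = 2 + 3/14 = 2.21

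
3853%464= 141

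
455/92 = 4 + 87/92 =4.95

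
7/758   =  7/758 = 0.01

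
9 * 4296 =38664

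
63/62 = 1 + 1/62 = 1.02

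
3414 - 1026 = 2388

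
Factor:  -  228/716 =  - 57/179 =- 3^1*19^1*179^( - 1) 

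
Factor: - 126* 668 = - 84168= - 2^3*3^2* 7^1 * 167^1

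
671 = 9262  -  8591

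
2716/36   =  679/9 = 75.44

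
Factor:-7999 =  - 19^1*421^1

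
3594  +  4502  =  8096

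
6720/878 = 3360/439=7.65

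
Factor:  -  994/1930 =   -  497/965 = - 5^( - 1)*7^1*71^1*193^( - 1)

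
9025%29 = 6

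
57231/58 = 57231/58 = 986.74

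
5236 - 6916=  -  1680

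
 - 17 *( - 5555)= 94435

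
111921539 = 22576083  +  89345456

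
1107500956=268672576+838828380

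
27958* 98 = 2739884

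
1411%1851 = 1411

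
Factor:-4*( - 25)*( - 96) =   -  2^7*3^1*5^2  =  - 9600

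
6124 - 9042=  - 2918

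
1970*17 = 33490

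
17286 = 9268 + 8018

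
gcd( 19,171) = 19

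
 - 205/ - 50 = 4 + 1/10 = 4.10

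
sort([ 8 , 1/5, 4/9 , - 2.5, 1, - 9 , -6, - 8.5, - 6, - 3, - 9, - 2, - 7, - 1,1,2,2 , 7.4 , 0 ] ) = [ - 9, -9,  -  8.5, - 7,-6, - 6, - 3, - 2.5, - 2, - 1, 0, 1/5, 4/9,1, 1, 2, 2 , 7.4,8 ]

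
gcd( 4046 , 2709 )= 7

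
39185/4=9796 + 1/4 = 9796.25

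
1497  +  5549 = 7046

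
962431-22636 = 939795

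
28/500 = 7/125 = 0.06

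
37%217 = 37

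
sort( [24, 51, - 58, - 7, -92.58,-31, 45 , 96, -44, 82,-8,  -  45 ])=[-92.58, - 58, - 45, -44,-31,- 8, - 7, 24, 45,  51, 82, 96 ]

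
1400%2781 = 1400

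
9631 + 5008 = 14639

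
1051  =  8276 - 7225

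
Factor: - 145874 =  - 2^1*72937^1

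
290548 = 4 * 72637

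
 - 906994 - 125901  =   - 1032895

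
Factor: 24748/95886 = 12374/47943  =  2^1*3^( - 2)*7^( - 1)*23^1*269^1*761^ ( - 1 ) 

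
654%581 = 73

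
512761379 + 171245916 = 684007295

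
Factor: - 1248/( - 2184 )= 4/7 = 2^2*7^( - 1 )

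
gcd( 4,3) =1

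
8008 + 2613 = 10621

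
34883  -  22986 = 11897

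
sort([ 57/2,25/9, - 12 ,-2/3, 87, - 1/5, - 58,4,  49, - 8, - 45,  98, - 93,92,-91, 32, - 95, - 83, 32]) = [ - 95, - 93, -91,- 83 , - 58,-45, - 12, - 8, - 2/3, - 1/5,  25/9, 4, 57/2, 32, 32 , 49, 87,92, 98]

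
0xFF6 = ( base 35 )3BQ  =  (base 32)3VM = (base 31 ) 47P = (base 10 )4086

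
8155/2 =4077+1/2 = 4077.50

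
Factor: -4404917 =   -  11^1 * 41^1*9767^1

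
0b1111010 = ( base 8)172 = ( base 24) 52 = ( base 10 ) 122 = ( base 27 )4E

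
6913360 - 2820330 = 4093030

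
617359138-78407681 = 538951457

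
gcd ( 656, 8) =8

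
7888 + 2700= 10588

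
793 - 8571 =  - 7778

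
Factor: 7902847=1523^1 * 5189^1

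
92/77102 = 46/38551 = 0.00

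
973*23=22379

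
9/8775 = 1/975 = 0.00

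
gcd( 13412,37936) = 4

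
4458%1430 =168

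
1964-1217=747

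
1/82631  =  1/82631 = 0.00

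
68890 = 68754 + 136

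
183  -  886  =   -703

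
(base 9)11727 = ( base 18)165G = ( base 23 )ekg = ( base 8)17312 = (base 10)7882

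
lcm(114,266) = 798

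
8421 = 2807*3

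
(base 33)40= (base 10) 132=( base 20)6C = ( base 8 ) 204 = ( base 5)1012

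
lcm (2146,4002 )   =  148074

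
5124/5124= 1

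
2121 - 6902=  - 4781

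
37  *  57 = 2109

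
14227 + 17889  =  32116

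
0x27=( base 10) 39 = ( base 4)213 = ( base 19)21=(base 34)15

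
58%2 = 0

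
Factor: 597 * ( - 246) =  - 2^1*3^2 * 41^1*199^1 = -146862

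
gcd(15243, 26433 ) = 3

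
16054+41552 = 57606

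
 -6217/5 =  - 6217/5 =- 1243.40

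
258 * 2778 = 716724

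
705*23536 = 16592880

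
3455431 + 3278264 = 6733695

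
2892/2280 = 1 + 51/190 = 1.27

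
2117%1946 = 171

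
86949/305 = 285 + 24/305 =285.08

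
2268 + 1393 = 3661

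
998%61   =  22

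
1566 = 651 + 915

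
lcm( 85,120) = 2040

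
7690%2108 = 1366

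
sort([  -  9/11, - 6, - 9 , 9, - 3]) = [ - 9  , - 6, - 3, - 9/11,9]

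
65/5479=65/5479  =  0.01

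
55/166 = 55/166= 0.33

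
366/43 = 8 + 22/43 = 8.51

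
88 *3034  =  266992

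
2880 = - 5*( - 576)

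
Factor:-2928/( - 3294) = 8/9 = 2^3 * 3^(-2)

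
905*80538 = 72886890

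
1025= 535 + 490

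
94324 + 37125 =131449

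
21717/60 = 361 + 19/20 = 361.95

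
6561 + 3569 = 10130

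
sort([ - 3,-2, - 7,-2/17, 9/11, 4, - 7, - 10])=[ - 10, - 7  , - 7, - 3, - 2, - 2/17, 9/11, 4 ] 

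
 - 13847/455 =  - 13847/455 = - 30.43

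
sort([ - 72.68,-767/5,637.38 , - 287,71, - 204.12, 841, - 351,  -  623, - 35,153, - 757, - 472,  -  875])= [ - 875,-757, - 623, - 472, - 351, - 287, - 204.12, - 767/5, - 72.68, -35, 71, 153,637.38, 841 ] 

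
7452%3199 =1054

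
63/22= 63/22 = 2.86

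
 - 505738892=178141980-683880872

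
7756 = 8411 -655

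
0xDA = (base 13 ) 13a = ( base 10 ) 218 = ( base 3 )22002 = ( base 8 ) 332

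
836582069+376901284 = 1213483353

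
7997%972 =221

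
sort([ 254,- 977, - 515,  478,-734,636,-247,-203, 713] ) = [  -  977, - 734, - 515, - 247,-203,254, 478,636,713 ] 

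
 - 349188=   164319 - 513507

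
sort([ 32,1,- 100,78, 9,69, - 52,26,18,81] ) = [-100, - 52,1,9,18,26,  32 , 69, 78,81 ] 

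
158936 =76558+82378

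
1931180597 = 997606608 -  - 933573989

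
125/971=125/971 = 0.13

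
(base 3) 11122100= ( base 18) a80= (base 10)3384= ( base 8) 6470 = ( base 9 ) 4570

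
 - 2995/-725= 4 + 19/145= 4.13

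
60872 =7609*8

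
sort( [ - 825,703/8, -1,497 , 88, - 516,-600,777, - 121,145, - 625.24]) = [ - 825, - 625.24 , - 600,-516, - 121, - 1,703/8, 88,145,497, 777] 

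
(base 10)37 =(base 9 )41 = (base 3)1101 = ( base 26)1b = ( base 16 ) 25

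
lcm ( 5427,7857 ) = 526419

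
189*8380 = 1583820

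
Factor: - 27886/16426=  - 73/43 = - 43^( - 1)*73^1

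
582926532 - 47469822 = 535456710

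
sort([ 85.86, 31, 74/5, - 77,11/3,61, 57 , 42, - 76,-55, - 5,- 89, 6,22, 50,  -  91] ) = [ - 91, - 89, - 77,- 76,-55, - 5, 11/3, 6, 74/5, 22, 31, 42,50, 57 , 61 , 85.86 ]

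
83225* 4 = 332900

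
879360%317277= 244806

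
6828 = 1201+5627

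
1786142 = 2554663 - 768521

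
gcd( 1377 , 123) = 3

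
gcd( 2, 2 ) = 2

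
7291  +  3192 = 10483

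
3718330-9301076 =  - 5582746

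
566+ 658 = 1224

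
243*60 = 14580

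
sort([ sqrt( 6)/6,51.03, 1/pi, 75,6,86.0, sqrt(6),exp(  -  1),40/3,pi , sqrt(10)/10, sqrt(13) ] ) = [ sqrt (10)/10,1/pi,exp( - 1),sqrt( 6) /6, sqrt(6 ), pi,sqrt ( 13),6,40/3,51.03,75, 86.0 ]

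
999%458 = 83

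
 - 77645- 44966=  - 122611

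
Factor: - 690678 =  - 2^1 * 3^2 * 38371^1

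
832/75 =11 + 7/75 = 11.09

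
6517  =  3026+3491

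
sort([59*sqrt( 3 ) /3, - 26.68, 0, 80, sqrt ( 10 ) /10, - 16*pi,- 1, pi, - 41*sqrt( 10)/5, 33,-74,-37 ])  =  [ - 74, - 16*pi, - 37,-26.68, - 41*sqrt(10)/5,-1, 0,sqrt(10 ) /10 , pi, 33,  59*sqrt( 3 ) /3,80 ]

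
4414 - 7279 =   -  2865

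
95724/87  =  31908/29  =  1100.28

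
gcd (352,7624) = 8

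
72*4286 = 308592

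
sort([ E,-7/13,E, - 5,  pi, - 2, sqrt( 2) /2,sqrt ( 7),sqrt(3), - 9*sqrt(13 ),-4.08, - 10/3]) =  [-9*sqrt( 13), - 5 , - 4.08, - 10/3, - 2, - 7/13,sqrt(2)/2, sqrt( 3),sqrt(7) , E, E, pi ]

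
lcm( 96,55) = 5280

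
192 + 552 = 744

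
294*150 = 44100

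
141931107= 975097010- 833165903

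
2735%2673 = 62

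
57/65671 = 57/65671 =0.00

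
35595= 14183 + 21412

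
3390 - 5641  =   - 2251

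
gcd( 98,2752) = 2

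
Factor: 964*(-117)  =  -2^2* 3^2*13^1 * 241^1=- 112788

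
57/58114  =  57/58114= 0.00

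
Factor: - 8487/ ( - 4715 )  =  9/5 = 3^2 * 5^( - 1)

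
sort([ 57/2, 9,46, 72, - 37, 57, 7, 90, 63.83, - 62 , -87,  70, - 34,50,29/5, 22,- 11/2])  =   [  -  87, - 62 ,-37 , - 34, - 11/2, 29/5, 7, 9, 22,57/2,46, 50, 57, 63.83, 70,72,90 ] 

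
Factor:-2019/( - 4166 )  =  2^( - 1 )*3^1*673^1*2083^( - 1 ) 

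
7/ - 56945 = -1 + 8134/8135 = - 0.00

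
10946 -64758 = - 53812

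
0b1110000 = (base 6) 304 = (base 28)40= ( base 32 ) 3g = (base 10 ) 112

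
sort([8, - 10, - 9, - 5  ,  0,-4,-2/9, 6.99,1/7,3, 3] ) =[-10, - 9,- 5, - 4,-2/9,0, 1/7,3, 3,6.99, 8] 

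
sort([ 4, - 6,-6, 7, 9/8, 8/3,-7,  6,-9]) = [ - 9, - 7, - 6, - 6, 9/8, 8/3, 4 , 6, 7 ] 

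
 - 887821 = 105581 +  - 993402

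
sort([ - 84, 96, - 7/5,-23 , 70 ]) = [ - 84, - 23, - 7/5,70, 96] 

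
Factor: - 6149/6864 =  -2^(-4)*3^( - 1 )*43^1= -43/48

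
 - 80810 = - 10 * 8081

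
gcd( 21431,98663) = 1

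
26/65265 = 26/65265 = 0.00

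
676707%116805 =92682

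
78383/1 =78383 = 78383.00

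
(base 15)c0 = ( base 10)180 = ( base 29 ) 66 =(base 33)5f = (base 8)264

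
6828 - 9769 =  - 2941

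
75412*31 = 2337772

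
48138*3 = 144414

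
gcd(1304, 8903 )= 1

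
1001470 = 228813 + 772657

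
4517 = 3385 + 1132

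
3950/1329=2+1292/1329 = 2.97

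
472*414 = 195408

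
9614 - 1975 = 7639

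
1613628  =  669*2412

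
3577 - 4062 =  - 485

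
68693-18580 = 50113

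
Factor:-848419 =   -  11^1 *13^1*17^1 * 349^1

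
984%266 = 186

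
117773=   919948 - 802175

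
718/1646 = 359/823 = 0.44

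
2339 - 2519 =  - 180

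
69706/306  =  227+122/153 = 227.80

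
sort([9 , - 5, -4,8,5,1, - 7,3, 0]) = [-7, - 5, - 4,0, 1,  3, 5,8, 9 ] 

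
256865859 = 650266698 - 393400839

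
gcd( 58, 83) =1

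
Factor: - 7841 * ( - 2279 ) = 17869639 = 43^1 * 53^1 * 7841^1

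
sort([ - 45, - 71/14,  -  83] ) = [ - 83, - 45, - 71/14 ] 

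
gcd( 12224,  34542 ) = 2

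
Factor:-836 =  - 2^2 * 11^1*19^1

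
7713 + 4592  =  12305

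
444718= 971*458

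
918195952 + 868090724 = 1786286676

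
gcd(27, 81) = 27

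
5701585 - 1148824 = 4552761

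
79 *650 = 51350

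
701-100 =601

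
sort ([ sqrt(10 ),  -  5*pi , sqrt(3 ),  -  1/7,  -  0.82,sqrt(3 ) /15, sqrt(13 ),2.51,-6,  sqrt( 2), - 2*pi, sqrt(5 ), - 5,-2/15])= [ - 5*pi, - 2 * pi, - 6, -5 ,  -  0.82, - 1/7, - 2/15 , sqrt( 3 )/15,sqrt( 2 ), sqrt( 3),sqrt(5 ),2.51, sqrt(10), sqrt(13)]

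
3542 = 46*77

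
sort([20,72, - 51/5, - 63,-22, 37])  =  [ - 63, - 22, - 51/5, 20,37,72 ]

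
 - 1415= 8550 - 9965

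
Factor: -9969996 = -2^2*3^1 * 830833^1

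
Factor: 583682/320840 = 2^( - 2 )*5^( - 1)*11^1*13^( - 1 )*43^1 =473/260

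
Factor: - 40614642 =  - 2^1*3^3*23^1*53^1*617^1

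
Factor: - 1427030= -2^1 * 5^1*11^1*12973^1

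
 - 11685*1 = - 11685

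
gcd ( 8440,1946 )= 2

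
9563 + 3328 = 12891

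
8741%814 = 601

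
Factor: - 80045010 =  - 2^1 * 3^4*5^1*17^1*5813^1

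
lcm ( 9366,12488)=37464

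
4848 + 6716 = 11564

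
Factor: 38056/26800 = 71/50= 2^(  -  1)*5^( -2)*71^1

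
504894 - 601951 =  -  97057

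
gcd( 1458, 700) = 2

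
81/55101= 27/18367 = 0.00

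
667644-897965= -230321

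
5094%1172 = 406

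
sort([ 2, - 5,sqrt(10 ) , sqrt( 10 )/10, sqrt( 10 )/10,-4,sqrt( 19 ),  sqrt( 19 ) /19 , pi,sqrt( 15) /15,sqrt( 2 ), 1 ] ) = [  -  5, - 4, sqrt( 19 ) /19,sqrt ( 15) /15,  sqrt( 10)/10, sqrt( 10 )/10, 1, sqrt(2 ), 2, pi,sqrt( 10), sqrt( 19) ]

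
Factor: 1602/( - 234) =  - 13^( - 1 ) * 89^1 = -89/13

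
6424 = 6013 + 411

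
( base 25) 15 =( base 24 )16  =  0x1e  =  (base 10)30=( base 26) 14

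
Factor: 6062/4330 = 7/5 = 5^(  -  1) * 7^1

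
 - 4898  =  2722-7620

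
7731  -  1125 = 6606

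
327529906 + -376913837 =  - 49383931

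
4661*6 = 27966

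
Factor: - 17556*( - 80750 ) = 2^3*3^1 * 5^3*7^1*11^1 * 17^1*19^2 = 1417647000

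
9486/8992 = 1 + 247/4496= 1.05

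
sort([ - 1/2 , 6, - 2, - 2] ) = [-2, - 2,-1/2,  6]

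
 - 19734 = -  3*6578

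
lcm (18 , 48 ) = 144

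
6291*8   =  50328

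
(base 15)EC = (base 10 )222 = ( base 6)1010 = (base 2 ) 11011110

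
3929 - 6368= - 2439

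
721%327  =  67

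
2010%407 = 382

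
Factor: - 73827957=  - 3^1 * 7^2*17^1 * 31^1*953^1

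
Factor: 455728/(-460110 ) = - 104/105 = - 2^3*3^( - 1)*5^( - 1)*7^( - 1 )*13^1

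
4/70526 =2/35263 = 0.00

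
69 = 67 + 2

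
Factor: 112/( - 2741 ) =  - 2^4*7^1*2741^( - 1 )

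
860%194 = 84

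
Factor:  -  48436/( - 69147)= 2^2*3^( -3)*13^( - 1)*197^ ( - 1 )*12109^1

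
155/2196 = 155/2196 = 0.07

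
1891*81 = 153171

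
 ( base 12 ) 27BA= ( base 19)ce8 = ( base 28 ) 5oe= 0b1000111111110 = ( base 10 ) 4606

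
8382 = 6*1397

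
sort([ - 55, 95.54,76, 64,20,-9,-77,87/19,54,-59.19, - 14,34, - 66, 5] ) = [ - 77,  -  66,-59.19,- 55, - 14,- 9,  87/19, 5, 20, 34,54,64, 76, 95.54]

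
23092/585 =23092/585   =  39.47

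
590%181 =47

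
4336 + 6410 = 10746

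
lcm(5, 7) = 35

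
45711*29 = 1325619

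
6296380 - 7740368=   -  1443988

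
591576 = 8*73947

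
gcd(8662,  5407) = 1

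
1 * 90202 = 90202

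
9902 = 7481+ 2421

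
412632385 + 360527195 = 773159580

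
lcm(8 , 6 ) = 24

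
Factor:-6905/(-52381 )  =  5^1*7^( - 2 )*1069^ ( - 1)*1381^1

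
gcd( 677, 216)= 1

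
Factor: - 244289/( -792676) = 2^( -2)*17^( - 1)*191^1*1279^1 * 11657^ (  -  1)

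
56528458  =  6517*8674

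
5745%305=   255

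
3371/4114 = 3371/4114 = 0.82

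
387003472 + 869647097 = 1256650569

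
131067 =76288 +54779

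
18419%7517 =3385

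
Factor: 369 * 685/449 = 3^2* 5^1*41^1*137^1*449^( - 1 )=252765/449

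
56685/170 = 11337/34 = 333.44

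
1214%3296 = 1214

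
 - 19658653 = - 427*46039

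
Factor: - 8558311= - 8558311^1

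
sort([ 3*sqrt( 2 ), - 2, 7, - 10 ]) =[  -  10,-2,3*sqrt(2 ), 7]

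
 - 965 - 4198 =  - 5163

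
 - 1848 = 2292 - 4140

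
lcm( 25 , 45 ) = 225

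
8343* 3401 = 28374543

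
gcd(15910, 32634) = 74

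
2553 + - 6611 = - 4058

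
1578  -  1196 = 382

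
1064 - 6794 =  - 5730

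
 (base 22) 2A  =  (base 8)66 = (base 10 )54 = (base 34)1k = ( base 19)2g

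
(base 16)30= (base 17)2e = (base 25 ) 1N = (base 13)39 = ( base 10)48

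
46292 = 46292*1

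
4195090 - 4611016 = - 415926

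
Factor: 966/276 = 2^(- 1) * 7^1 = 7/2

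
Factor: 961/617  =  31^2*617^(-1 ) 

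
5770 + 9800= 15570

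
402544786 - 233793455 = 168751331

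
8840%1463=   62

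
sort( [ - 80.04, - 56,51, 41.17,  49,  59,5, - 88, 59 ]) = [ - 88,- 80.04, - 56,5, 41.17, 49, 51,  59, 59]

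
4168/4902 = 2084/2451 = 0.85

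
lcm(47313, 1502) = 94626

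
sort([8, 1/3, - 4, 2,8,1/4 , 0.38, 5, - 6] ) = [  -  6,  -  4,1/4,1/3,0.38,2,5,8,8]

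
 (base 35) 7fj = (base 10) 9119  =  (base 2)10001110011111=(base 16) 239F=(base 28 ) BHJ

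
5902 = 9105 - 3203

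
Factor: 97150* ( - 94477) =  - 9178440550  =  - 2^1*5^2 *29^1*67^1*94477^1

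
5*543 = 2715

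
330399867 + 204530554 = 534930421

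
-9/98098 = -9/98098=-0.00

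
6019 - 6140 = - 121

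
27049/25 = 1081 + 24/25 = 1081.96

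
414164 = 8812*47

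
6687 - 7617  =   - 930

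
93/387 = 31/129  =  0.24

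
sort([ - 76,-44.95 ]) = [ - 76,-44.95] 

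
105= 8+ 97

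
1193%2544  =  1193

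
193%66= 61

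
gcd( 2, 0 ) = 2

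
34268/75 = 456 + 68/75 = 456.91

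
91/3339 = 13/477  =  0.03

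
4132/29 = 142 + 14/29  =  142.48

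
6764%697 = 491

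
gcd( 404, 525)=1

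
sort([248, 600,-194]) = [ - 194,248, 600 ]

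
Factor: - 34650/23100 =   -  2^( - 1 ) * 3^1  =  -3/2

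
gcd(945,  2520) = 315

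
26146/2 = 13073=13073.00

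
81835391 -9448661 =72386730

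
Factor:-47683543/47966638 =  - 2^ ( - 1 )*23^ ( - 1)*29^(-1)*41^ ( - 1)*787^1*877^( - 1)*60589^1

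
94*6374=599156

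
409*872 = 356648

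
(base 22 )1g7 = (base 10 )843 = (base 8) 1513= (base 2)1101001011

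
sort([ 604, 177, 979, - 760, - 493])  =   [ - 760, -493,177,604,979]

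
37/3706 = 37/3706 = 0.01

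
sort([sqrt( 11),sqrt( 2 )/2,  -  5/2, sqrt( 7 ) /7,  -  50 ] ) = [ - 50, - 5/2,sqrt( 7 ) /7,  sqrt( 2 ) /2, sqrt (11 )]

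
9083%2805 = 668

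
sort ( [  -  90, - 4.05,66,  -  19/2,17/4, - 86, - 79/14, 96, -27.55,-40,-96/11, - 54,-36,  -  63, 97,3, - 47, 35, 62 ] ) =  [-90,-86,-63  , - 54,-47, -40, - 36, - 27.55 ,-19/2, - 96/11,-79/14  , - 4.05,3, 17/4,  35, 62, 66, 96, 97] 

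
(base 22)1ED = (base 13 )49c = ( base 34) NN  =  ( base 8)1445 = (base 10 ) 805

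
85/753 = 85/753 = 0.11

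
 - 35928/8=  - 4491 = -4491.00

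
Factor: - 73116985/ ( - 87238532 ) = 2^(-2)*5^1*43^1*340079^1*21809633^( - 1)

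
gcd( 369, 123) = 123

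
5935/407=5935/407 = 14.58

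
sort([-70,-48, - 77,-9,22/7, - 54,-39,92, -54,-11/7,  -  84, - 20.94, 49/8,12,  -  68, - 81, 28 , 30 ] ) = [-84,-81, - 77,- 70, - 68, - 54, - 54,-48, - 39,  -  20.94, - 9, - 11/7,22/7,49/8,12,28 , 30, 92 ] 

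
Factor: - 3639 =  - 3^1* 1213^1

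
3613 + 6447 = 10060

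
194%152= 42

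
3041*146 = 443986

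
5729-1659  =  4070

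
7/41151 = 7/41151=0.00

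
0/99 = 0=0.00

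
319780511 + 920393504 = 1240174015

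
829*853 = 707137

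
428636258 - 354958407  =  73677851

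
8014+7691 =15705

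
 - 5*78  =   - 390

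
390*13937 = 5435430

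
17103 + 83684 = 100787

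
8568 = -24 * ( - 357)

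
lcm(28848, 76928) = 230784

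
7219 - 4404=2815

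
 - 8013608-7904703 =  - 15918311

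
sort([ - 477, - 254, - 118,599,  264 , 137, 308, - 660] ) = [ - 660, - 477, - 254, - 118,137, 264, 308,599]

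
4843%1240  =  1123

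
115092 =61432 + 53660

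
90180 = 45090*2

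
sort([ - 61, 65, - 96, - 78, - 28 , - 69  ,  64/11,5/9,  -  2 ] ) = [-96, - 78 ,  -  69,-61, - 28,-2, 5/9 , 64/11,65]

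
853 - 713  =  140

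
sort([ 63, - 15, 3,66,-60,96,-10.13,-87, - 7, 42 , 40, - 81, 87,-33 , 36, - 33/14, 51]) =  [ - 87, - 81,-60, - 33, - 15, - 10.13, - 7, - 33/14,3, 36, 40, 42, 51, 63, 66,87, 96]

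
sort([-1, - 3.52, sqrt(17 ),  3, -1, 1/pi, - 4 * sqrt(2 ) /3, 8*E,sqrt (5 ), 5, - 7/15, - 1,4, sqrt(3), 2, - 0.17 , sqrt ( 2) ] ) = [ - 3.52, - 4*sqrt( 2)/3,-1, - 1, - 1, - 7/15, - 0.17, 1/pi, sqrt(2),  sqrt( 3 ),2, sqrt(5 ), 3 , 4,  sqrt(17 ), 5,8*E]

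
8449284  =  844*10011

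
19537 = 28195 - 8658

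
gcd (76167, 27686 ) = 1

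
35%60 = 35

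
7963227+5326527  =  13289754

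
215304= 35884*6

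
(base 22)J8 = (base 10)426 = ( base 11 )358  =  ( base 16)1aa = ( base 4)12222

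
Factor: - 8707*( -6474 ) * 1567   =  88330407906 = 2^1 * 3^1*13^1*83^1*1567^1*8707^1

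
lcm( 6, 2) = 6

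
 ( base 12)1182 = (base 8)3662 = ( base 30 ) 25k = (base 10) 1970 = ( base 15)8b5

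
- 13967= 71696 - 85663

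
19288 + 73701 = 92989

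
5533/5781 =5533/5781 = 0.96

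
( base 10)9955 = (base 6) 114031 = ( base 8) 23343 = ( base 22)kcb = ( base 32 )9N3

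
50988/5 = 50988/5 = 10197.60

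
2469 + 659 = 3128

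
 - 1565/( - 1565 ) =1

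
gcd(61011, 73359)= 9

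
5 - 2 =3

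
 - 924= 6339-7263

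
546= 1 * 546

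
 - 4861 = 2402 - 7263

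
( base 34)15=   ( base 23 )1G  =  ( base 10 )39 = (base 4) 213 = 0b100111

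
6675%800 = 275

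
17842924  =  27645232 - 9802308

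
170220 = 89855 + 80365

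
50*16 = 800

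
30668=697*44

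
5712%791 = 175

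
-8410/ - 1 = 8410 + 0/1 = 8410.00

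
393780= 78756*5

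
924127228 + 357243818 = 1281371046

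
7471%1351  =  716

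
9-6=3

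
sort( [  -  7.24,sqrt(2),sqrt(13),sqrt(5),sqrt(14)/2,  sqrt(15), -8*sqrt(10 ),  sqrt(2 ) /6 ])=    [ - 8*sqrt(10) ,  -  7.24, sqrt(2 ) /6, sqrt(2 ) , sqrt(14)/2,sqrt(5),sqrt(13 ),sqrt(15)]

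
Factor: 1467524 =2^2*366881^1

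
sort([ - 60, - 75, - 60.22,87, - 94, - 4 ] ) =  [ - 94  ,-75, - 60.22, - 60, - 4, 87 ]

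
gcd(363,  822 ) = 3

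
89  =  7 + 82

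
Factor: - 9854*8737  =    -  86094398= - 2^1 * 13^1 * 379^1*8737^1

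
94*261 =24534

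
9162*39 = 357318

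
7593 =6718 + 875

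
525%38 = 31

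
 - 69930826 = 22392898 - 92323724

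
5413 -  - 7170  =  12583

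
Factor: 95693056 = 2^8*101^1*3701^1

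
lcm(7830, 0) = 0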